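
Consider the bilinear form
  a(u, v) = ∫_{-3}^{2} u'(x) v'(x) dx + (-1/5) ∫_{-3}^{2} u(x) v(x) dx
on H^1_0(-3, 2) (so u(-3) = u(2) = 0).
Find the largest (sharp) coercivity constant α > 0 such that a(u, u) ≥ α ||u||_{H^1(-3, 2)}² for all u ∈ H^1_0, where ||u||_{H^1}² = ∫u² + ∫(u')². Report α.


α = (-5 + π^2)/(π^2 + 25)

Coercivity of a(·,·) on H^1_0(-3, 2) means a(u, u) ≥ α ||u||_{H^1}² for every u ∈ H^1_0.
The interval has length L = 5, and Poincaré/coercivity depend only on L. Here a(u, u) = ∫(u')² + (-1/5)·∫u².
Here c = -1/5 < 0 with |c| < (π/L)² = π^2/25, so coercivity still holds. The condition a(u,u) ≥ α||u||_{H^1}² reads (1−α)∫(u')² ≥ (α−c)∫u². Any admissible α is ≤ 1 (rapidly oscillating u have ∫u²/∫(u')² → 0), and α = 1 would force 0 ≥ (1−c)∫u², impossible since c < 1; so 1−α > 0. By the sharp Poincaré inequality on H^1_0 of an interval of length L, ∫(u')² ≥ (π/L)²∫u² with equality for the first sine mode sin(π(x−x₀)/L) (x₀ the left endpoint), so the inequality holds for all u iff (1−α)(π/L)² ≥ α − c, i.e. α ≤ ((π/L)² + c)/((π/L)² + 1) = (1 + c(L/π)²)/(1 + (L/π)²). (Direct route, valid since c ≤ 0: Poincaré gives c∫u² ≥ c(L/π)²∫(u')², so a(u,u) ≥ (1 + c(L/π)²)∫(u')², while ||u||_{H^1}² ≤ (1 + (L/π)²)∫(u')²; dividing yields the same α.) With (π/L)² = π^2/25 and c = -1/5, the largest admissible constant is α = ((π/L)² + c)/((π/L)² + 1).
Simplifying, α = (-5 + π^2)/(π^2 + 25).


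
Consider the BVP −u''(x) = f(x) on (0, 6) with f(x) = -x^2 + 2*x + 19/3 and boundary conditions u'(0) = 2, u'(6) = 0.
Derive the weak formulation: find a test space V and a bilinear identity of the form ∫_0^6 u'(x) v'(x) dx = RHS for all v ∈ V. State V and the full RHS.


V = H^1(0, 6) (v unrestricted at boundary; u is determined up to an additive constant); weak form: ∫_0^6 u'v' dx = ∫_0^6 (-x^2 + 2*x + 19/3) v dx − 2·v(0) for all v ∈ V.

Multiply both sides by a test function v and integrate from 0 to 6:
  ∫_0^6 −u''(x) v(x) dx = ∫_0^6 f(x) v(x) dx.
Integrate the LHS by parts once:
  ∫_0^6 −u'' v dx = −[u'(x) v(x)]_0^6 + ∫_0^6 u'(x) v'(x) dx.
Thus ∫_0^6 u'(x) v'(x) dx = ∫_0^6 f(x) v(x) dx + [u'(x) v(x)]_0^6.
Choose V so that boundary terms are either known or forced to vanish.
u has inhomogeneous Neumann u'(0) = 2, u'(6) = 0. [u' v]_0^6 = (0)·v(6) − (2)·v(0) = − 2·v(0). Take V = H^1(0, 6); boundary term becomes part of RHS.
Weak formulation: find u (satisfying any essential BC) such that ∫_0^6 u'(x) v'(x) dx = ∫_0^6 f v dx − 2·v(0) for all v ∈ V (Neumann data are natural BCs: they enter the RHS as boundary terms).
Substituting f(x) = -x^2 + 2*x + 19/3, the right-hand side is ∫_0^6 (-x^2 + 2*x + 19/3) v dx − 2·v(0).
Compatibility check (pure Neumann): taking v ≡ 1 ∈ V gives 0 = ∫_0^6 f dx + (0) − (2), i.e. ∫_0^6 f dx must equal u'(0) − u'(6) = 2. Indeed ∫_0^6 (-x^2 + 2*x + 19/3) dx = 2, so the data are compatible. The solution is then unique only up to an additive constant (fix it e.g. by requiring ∫_0^6 u dx = 0).


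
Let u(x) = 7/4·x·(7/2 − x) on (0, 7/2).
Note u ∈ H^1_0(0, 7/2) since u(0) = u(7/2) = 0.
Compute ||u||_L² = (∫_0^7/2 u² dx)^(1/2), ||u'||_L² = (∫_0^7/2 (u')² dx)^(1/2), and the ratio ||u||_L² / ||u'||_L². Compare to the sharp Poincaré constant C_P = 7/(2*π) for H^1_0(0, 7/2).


||u||_L² / ||u'||_L² = 7*sqrt(10)/20 < C_P = 7/(2*π).

u(x) = 7/4·x·(7/2 − x), so u'(x) = 49/8 - 7*x/2.
u(x) = 7/4·x·(7/2 − x) vanishes at x = 0 and x = 7/2, so u ∈ H^1_0(0, 7/2). Differentiate via the product rule and integrate the resulting polynomials term by term.
  ∫_0^7/2 u² dx = ∫_0^7/2 (49*x^4/16 - 343*x^3/16 + 2401*x^2/64) dx. Term by term:
    ∫_0^7/2 49*x^4/16 dx = 823543/2560;  ∫_0^7/2 -343*x^3/16 dx = -823543/1024;  ∫_0^7/2 2401*x^2/64 dx = 823543/1536.
  Sum: 823543/2560 − 823543/1024 + 823543/1536 = 823543/15360.
  ∫_0^7/2 (u')² dx = ∫_0^7/2 (49*x^2/4 - 343*x/8 + 2401/64) dx. Term by term:
    ∫_0^7/2 49*x^2/4 dx = 16807/96;  ∫_0^7/2 -343*x/8 dx = -16807/64;  ∫_0^7/2 2401/64 dx = 16807/128.
  Sum: 16807/96 − 16807/64 + 16807/128 = 16807/384.
∫_0^7/2 u² dx = 823543/15360, so ||u||_L² = 343*sqrt(105)/480.
∫_0^7/2 (u')² dx = 16807/384, so ||u'||_L² = 49*sqrt(42)/48.
Ratio ||u||_L² / ||u'||_L² = 7*sqrt(10)/20.
Sharp Poincaré constant on H^1_0(0, 7/2) is C_P = L/π = 7/(2*π), achieved by sin(2*π/7·x).
A polynomial bump cannot attain the sharp Poincaré constant (only the first sine eigenfunction does), so the ratio is strictly less than C_P, consistent with ||u||_L² ≤ C_P ||u'||_L².


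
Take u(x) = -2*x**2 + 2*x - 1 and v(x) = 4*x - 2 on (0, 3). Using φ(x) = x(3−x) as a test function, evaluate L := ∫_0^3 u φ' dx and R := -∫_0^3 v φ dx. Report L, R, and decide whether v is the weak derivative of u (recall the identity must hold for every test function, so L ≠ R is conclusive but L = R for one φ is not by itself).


LHS = 18, RHS = -18. No, v is not the weak derivative of u.

u(x) = -2*x**2 + 2*x - 1, classical derivative u'(x) = 2 - 4*x.
φ(x) = x(3−x), so φ'(x) = 3 - 2*x.
Note φ(0) = φ(3) = 0, so the boundary term u·φ vanishes.
LHS = ∫_0^3 u(x) φ'(x) dx = ∫_0^3 (4*x^3 - 10*x^2 + 8*x - 3) dx. Term by term:
  ∫_0^3 4*x^3 dx = 81;  ∫_0^3 -10*x^2 dx = -90;  ∫_0^3 8*x dx = 36;
  ∫_0^3 -3 dx = -9.
Sum: 81 − 90 + 36 − 9 = 18.
So LHS = 18.
∫_0^3 v(x) φ(x) dx = ∫_0^3 (-4*x^3 + 14*x^2 - 6*x) dx. Term by term:
  ∫_0^3 -4*x^3 dx = -81;  ∫_0^3 14*x^2 dx = 126;  ∫_0^3 -6*x dx = -27.
Sum: -81 + 126 − 27 = 18.
So RHS = -∫_0^3 v(x) φ(x) dx = -18.
LHS − RHS = 36 ≠ 0, so the identity fails.
(For a valid weak derivative the identity must hold for EVERY test function, in particular this one. The failure shows v is NOT the weak derivative of u.)
Correct weak derivative would be u'(x) = 2 - 4*x.


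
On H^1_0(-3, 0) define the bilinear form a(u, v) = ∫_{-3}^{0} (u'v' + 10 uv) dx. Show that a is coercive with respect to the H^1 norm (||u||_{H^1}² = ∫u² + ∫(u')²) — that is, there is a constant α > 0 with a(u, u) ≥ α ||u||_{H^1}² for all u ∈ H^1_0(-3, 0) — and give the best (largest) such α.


α = 1

Coercivity of a(·,·) on H^1_0(-3, 0) means a(u, u) ≥ α ||u||_{H^1}² for every u ∈ H^1_0.
The interval has length L = 3, and Poincaré/coercivity depend only on L. Here a(u, u) = ∫(u')² + (10)·∫u².
Here c = 10 ≥ 1, so a(u,u) = ∫(u')² + c∫u² ≥ ∫(u')² + ∫u² = ||u||_{H^1}², i.e. α = 1 works. No larger α is possible: a(u,u) ≥ α||u||_{H^1}² means (1−α)∫(u')² ≥ (α−c)∫u², and for the modes u_n = sin(nπ(x−x₀)/L) (x₀ the left endpoint) one has ∫u_n²/∫(u_n')² = (L/(nπ))² → 0, so a(u_n,u_n)/||u_n||_{H^1}² → 1. Hence the optimal constant is α = 1.
Therefore α = 1.


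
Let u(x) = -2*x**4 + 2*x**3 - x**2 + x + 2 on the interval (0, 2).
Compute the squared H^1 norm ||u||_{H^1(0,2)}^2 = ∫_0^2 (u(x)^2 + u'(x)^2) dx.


||u||_{H^1}^2 = 31718/63

The H^1 norm (squared) on an interval (0, L) is
  ||u||_{H^1}^2 = ∫_0^L u(x)^2 dx + ∫_0^L u'(x)^2 dx.
Compute u'(x) = -8*x**3 + 6*x**2 - 2*x + 1.
Then u(x)^2 = 4*x**8 - 8*x**7 + 8*x**6 - 8*x**5 - 3*x**4 + 6*x**3 - 3*x**2 + 4*x + 4 and u'(x)^2 = 64*x**6 - 96*x**5 + 68*x**4 - 40*x**3 + 16*x**2 - 4*x + 1.
Integrate each monomial from 0 to 2 using ∫_0^2 c·x^n dx = c·2^(n+1)/(n+1):
  ∫_0^2 u(x)^2 dx = ∫_0^2 (4*x^8 - 8*x^7 + 8*x^6 - 8*x^5 - 3*x^4 + 6*x^3 - 3*x^2 + 4*x + 4) dx. Term by term:
    ∫_0^2 4*x^8 dx = 2048/9;  ∫_0^2 -8*x^7 dx = -256;  ∫_0^2 8*x^6 dx = 1024/7;
    ∫_0^2 -8*x^5 dx = -256/3;  ∫_0^2 -3*x^4 dx = -96/5;  ∫_0^2 6*x^3 dx = 24;
    ∫_0^2 -3*x^2 dx = -8;  ∫_0^2 4*x dx = 8;  ∫_0^2 4 dx = 8.
  Sum: 2048/9 − 256 + 1024/7 − 256/3 − 96/5 + 24 − 8 + 8 + 8 = 14272/315.
  ∫_0^2 u'(x)^2 dx = ∫_0^2 (64*x^6 - 96*x^5 + 68*x^4 - 40*x^3 + 16*x^2 - 4*x + 1) dx. Term by term:
    ∫_0^2 64*x^6 dx = 8192/7;  ∫_0^2 -96*x^5 dx = -1024;  ∫_0^2 68*x^4 dx = 2176/5;
    ∫_0^2 -40*x^3 dx = -160;  ∫_0^2 16*x^2 dx = 128/3;  ∫_0^2 -4*x dx = -8;
    ∫_0^2 1 dx = 2.
  Sum: 8192/7 − 1024 + 2176/5 − 160 + 128/3 − 8 + 2 = 48106/105.
Adding: ||u||_{H^1}^2 = 14272/315 + 48106/105 = 31718/63.


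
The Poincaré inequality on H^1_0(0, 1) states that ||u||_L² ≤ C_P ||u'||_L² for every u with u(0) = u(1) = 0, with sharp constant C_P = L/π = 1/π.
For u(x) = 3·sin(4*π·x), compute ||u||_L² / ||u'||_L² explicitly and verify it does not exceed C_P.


||u||_L² / ||u'||_L² = 1/(4*π) < C_P = 1/π.

u(x) = 3·sin(4*π·x), so u'(x) = 12*π*cos(4*π*x).
Writing u(x) = A·sin(kπx/L) with A = 3 and k = 4, use ∫_0^L sin²(kπx/L) dx = L/2 and ∫_0^L cos²(kπx/L) dx = L/2.
u² = 9·sin²(4*π·x) and (u')² = 144*π^2·cos²(4*π·x), and each of sin², cos² integrates to L/2 = 1/2 over (0, 1).
∫_0^1 u² dx = 9/2, so ||u||_L² = 3*sqrt(2)/2.
∫_0^1 (u')² dx = 72*π^2, so ||u'||_L² = 6*sqrt(2)*π.
Ratio ||u||_L² / ||u'||_L² = 1/(4*π).
Sharp Poincaré constant on H^1_0(0, 1) is C_P = L/π = 1/π, achieved by sin(π·x).
This is the k = 4 harmonic; the ratio L/(kπ) is strictly less than C_P = L/π, consistent with the sharp inequality ||u||_L² ≤ C_P ||u'||_L².


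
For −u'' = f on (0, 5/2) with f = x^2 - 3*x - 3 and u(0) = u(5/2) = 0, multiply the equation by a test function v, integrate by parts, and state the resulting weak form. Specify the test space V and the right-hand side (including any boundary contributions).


V = H^1_0(0, 5/2) (so v(0) = v(5/2) = 0); weak form: ∫_0^5/2 u'v' dx = ∫_0^5/2 (x^2 - 3*x - 3) v dx for all v ∈ V.

Multiply both sides by a test function v and integrate from 0 to 5/2:
  ∫_0^5/2 −u''(x) v(x) dx = ∫_0^5/2 f(x) v(x) dx.
Integrate the LHS by parts once:
  ∫_0^5/2 −u'' v dx = −[u'(x) v(x)]_0^5/2 + ∫_0^5/2 u'(x) v'(x) dx.
Thus ∫_0^5/2 u'(x) v'(x) dx = ∫_0^5/2 f(x) v(x) dx + [u'(x) v(x)]_0^5/2.
Choose V so that boundary terms are either known or forced to vanish.
u is Dirichlet: u(0) = u(5/2) = 0. Let V = H^1_0(0, 5/2); then v(0) = v(5/2) = 0, and [u' v]_0^5/2 = 0.
Weak formulation: find u (satisfying any essential BC) such that ∫_0^5/2 u'(x) v'(x) dx = ∫_0^5/2 f v dx for all v ∈ V.
Substituting f(x) = x^2 - 3*x - 3, the right-hand side is ∫_0^5/2 (x^2 - 3*x - 3) v dx.


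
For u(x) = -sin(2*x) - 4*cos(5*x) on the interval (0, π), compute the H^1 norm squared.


||u||_{H^1(0,π)}^2 = -832/21 + 421*π/2

u'(x) = 20*sin(5*x) - 2*cos(2*x).
Expand u² and (u')² and integrate term by term on (0, π), using: for integers n ≥ 1, ∫_0^π sin²(nx) dx = ∫_0^π cos²(nx) dx = π/2; for n ≠ n', ∫_0^π sin(nx)sin(n'x) dx = ∫_0^π cos(nx)cos(n'x) dx = 0; and by product-to-sum, ∫_0^π sin(nx)cos(n'x) dx = ½∫_0^π [sin((n+n')x) + sin((n−n')x)] dx, which is 0 when n+n' is even and 2n/(n²−n'²) when n+n' is odd (it need not vanish on (0, π)).
  u² squared terms: (-1)²·∫sin(2x)² dx = 1·π/2 = π/2;  (-4)²·∫cos(5x)² dx = 16·π/2 = 8*π.
  u² cross terms: 2·(-1)·(-4)·∫sin(2x)·cos(5x) dx = 8·(-4/21) = -32/21.
  So ∫_0^π u² dx = π/2 + 8*π − 32/21 = -32/21 + 17*π/2.
  (u')² squared terms: (-2)²·∫cos(2x)² dx = 4·π/2 = 2*π;  (20)²·∫sin(5x)² dx = 400·π/2 = 200*π.
  (u')² cross terms: 2·(-2)·(20)·∫cos(2x)·sin(5x) dx = -80·(10/21) = -800/21.
  So ∫_0^π (u')² dx = 2*π + 200*π − 800/21 = -800/21 + 202*π.
||u||_{H^1}^2 = (-32/21 + 17*π/2) + (-800/21 + 202*π) = -832/21 + 421*π/2.


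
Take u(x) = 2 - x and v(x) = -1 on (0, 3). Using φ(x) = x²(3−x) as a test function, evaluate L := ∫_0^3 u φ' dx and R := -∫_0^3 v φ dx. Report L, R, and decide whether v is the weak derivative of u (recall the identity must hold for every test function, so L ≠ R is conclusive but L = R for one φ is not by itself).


LHS = 27/4, RHS = 27/4. Yes, v = u' weakly.

u(x) = 2 - x, classical derivative u'(x) = -1.
φ(x) = x²(3−x), so φ'(x) = 3*x*(2 - x).
Note φ(0) = φ(3) = 0, so the boundary term u·φ vanishes.
LHS = ∫_0^3 u(x) φ'(x) dx = ∫_0^3 (3*x^3 - 12*x^2 + 12*x) dx. Term by term:
  ∫_0^3 3*x^3 dx = 243/4;  ∫_0^3 -12*x^2 dx = -108;  ∫_0^3 12*x dx = 54.
Sum: 243/4 − 108 + 54 = 27/4.
So LHS = 27/4.
∫_0^3 v(x) φ(x) dx = ∫_0^3 (x^3 - 3*x^2) dx. Term by term:
  ∫_0^3 x^3 dx = 81/4;  ∫_0^3 -3*x^2 dx = -27.
Sum: 81/4 − 27 = -27/4.
So RHS = -∫_0^3 v(x) φ(x) dx = 27/4.
LHS = RHS, so the identity holds for this test φ.
Moreover u is smooth here and v(x) = u'(x) = -1 pointwise, so the identity holds for every test function. Hence v is the weak derivative of u.


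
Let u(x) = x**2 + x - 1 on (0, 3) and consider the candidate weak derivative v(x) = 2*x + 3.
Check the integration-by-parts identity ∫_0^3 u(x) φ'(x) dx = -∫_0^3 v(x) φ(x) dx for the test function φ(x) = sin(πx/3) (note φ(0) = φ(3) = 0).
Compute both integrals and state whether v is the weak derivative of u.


LHS = -24/π, RHS = -36/π. No, v is not the weak derivative of u.

u(x) = x**2 + x - 1, classical derivative u'(x) = 2*x + 1.
φ(x) = sin(πx/3), so φ'(x) = π*cos(π*x/3)/3.
Note φ(0) = φ(3) = 0, so the boundary term u·φ vanishes.
LHS = ∫_0^3 u(x) φ'(x) dx = ∫_0^3 (π*x^2*cos(π*x/3)/3 + π*x*cos(π*x/3)/3 - π*cos(π*x/3)/3) dx. Term by term:
  ∫_0^3 -π*cos(π*x/3)/3 dx = 0;  ∫_0^3 π*x*cos(π*x/3)/3 dx = -6/π;  ∫_0^3 π*x^2*cos(π*x/3)/3 dx = -18/π.
Sum: 0 − 6/π − 18/π = -24/π.
So LHS = -24/π.
∫_0^3 v(x) φ(x) dx = ∫_0^3 (2*x*sin(π*x/3) + 3*sin(π*x/3)) dx. Term by term:
  ∫_0^3 3*sin(π*x/3) dx = 18/π;  ∫_0^3 2*x*sin(π*x/3) dx = 18/π.
Sum: 18/π + 18/π = 36/π.
So RHS = -∫_0^3 v(x) φ(x) dx = -36/π.
LHS − RHS = 12/π ≠ 0, so the identity fails.
(For a valid weak derivative the identity must hold for EVERY test function, in particular this one. The failure shows v is NOT the weak derivative of u.)
Correct weak derivative would be u'(x) = 2*x + 1.


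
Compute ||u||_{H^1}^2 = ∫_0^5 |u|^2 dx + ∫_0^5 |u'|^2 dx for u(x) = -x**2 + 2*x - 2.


||u||_{H^1}^2 = 340

The H^1 norm (squared) on an interval (0, L) is
  ||u||_{H^1}^2 = ∫_0^L u(x)^2 dx + ∫_0^L u'(x)^2 dx.
Compute u'(x) = 2 - 2*x.
Then u(x)^2 = x**4 - 4*x**3 + 8*x**2 - 8*x + 4 and u'(x)^2 = 4*x**2 - 8*x + 4.
Integrate each monomial from 0 to 5 using ∫_0^5 c·x^n dx = c·5^(n+1)/(n+1):
  ∫_0^5 u(x)^2 dx = ∫_0^5 (x^4 - 4*x^3 + 8*x^2 - 8*x + 4) dx. Term by term:
    ∫_0^5 x^4 dx = 625;  ∫_0^5 -4*x^3 dx = -625;  ∫_0^5 8*x^2 dx = 1000/3;
    ∫_0^5 -8*x dx = -100;  ∫_0^5 4 dx = 20.
  Sum: 625 − 625 + 1000/3 − 100 + 20 = 760/3.
  ∫_0^5 u'(x)^2 dx = ∫_0^5 (4*x^2 - 8*x + 4) dx. Term by term:
    ∫_0^5 4*x^2 dx = 500/3;  ∫_0^5 -8*x dx = -100;  ∫_0^5 4 dx = 20.
  Sum: 500/3 − 100 + 20 = 260/3.
Adding: ||u||_{H^1}^2 = 760/3 + 260/3 = 340.


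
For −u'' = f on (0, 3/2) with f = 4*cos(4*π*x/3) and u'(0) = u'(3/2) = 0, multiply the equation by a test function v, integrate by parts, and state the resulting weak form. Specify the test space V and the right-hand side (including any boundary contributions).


V = H^1(0, 3/2) (no boundary constraint on v; u is determined up to an additive constant); weak form: ∫_0^3/2 u'v' dx = ∫_0^3/2 (4*cos(4*π*x/3)) v dx for all v ∈ V.

Multiply both sides by a test function v and integrate from 0 to 3/2:
  ∫_0^3/2 −u''(x) v(x) dx = ∫_0^3/2 f(x) v(x) dx.
Integrate the LHS by parts once:
  ∫_0^3/2 −u'' v dx = −[u'(x) v(x)]_0^3/2 + ∫_0^3/2 u'(x) v'(x) dx.
Thus ∫_0^3/2 u'(x) v'(x) dx = ∫_0^3/2 f(x) v(x) dx + [u'(x) v(x)]_0^3/2.
Choose V so that boundary terms are either known or forced to vanish.
u has homogeneous Neumann: u'(0) = u'(3/2) = 0. So [u' v]_0^3/2 = 0·v(3/2) − 0·v(0) = 0 for any v; take V = H^1(0, 3/2).
Weak formulation: find u (satisfying any essential BC) such that ∫_0^3/2 u'(x) v'(x) dx = ∫_0^3/2 f v dx for all v ∈ V (homogeneous Neumann, so boundary terms vanish).
Substituting f(x) = 4*cos(4*π*x/3), the right-hand side is ∫_0^3/2 (4*cos(4*π*x/3)) v dx.
Compatibility check (pure Neumann): taking v ≡ 1 ∈ V gives 0 = ∫_0^3/2 f dx + (0) − (0), i.e. ∫_0^3/2 f dx must equal u'(0) − u'(3/2) = 0. Indeed ∫_0^3/2 (4*cos(4*π*x/3)) dx = 0, so the data are compatible. The solution is then unique only up to an additive constant (fix it e.g. by requiring ∫_0^3/2 u dx = 0).


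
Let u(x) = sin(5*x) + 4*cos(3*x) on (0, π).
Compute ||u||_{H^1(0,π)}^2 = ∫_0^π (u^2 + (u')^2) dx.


||u||_{H^1(0,π)}^2 = 93*π

u'(x) = -12*sin(3*x) + 5*cos(5*x).
Expand u² and (u')² and integrate term by term on (0, π), using: for integers n ≥ 1, ∫_0^π sin²(nx) dx = ∫_0^π cos²(nx) dx = π/2; for n ≠ n', ∫_0^π sin(nx)sin(n'x) dx = ∫_0^π cos(nx)cos(n'x) dx = 0; and by product-to-sum, ∫_0^π sin(nx)cos(n'x) dx = ½∫_0^π [sin((n+n')x) + sin((n−n')x)] dx, which is 0 when n+n' is even and 2n/(n²−n'²) when n+n' is odd (it need not vanish on (0, π)).
  u² squared terms: (4)²·∫cos(3x)² dx = 16·π/2 = 8*π;  (1)²·∫sin(5x)² dx = 1·π/2 = π/2.
  u² cross terms: 2·(4)·(1)·∫cos(3x)·sin(5x) dx = 8·(0) = 0.
  So ∫_0^π u² dx = 8*π + π/2 + 0 = 17*π/2.
  (u')² squared terms: (-12)²·∫sin(3x)² dx = 144·π/2 = 72*π;  (5)²·∫cos(5x)² dx = 25·π/2 = 25*π/2.
  (u')² cross terms: 2·(-12)·(5)·∫sin(3x)·cos(5x) dx = -120·(0) = 0.
  So ∫_0^π (u')² dx = 72*π + 25*π/2 + 0 = 169*π/2.
||u||_{H^1}^2 = (17*π/2) + (169*π/2) = 93*π.


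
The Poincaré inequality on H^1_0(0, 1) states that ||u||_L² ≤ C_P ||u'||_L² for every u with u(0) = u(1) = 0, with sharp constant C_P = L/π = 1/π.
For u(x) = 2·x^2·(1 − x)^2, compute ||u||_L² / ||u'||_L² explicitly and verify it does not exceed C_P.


||u||_L² / ||u'||_L² = sqrt(3)/6 < C_P = 1/π.

u(x) = 2·x^2·(1 − x)^2, so u'(x) = 4*x*(x - 1)*(2*x - 1).
u(x) = 2·x^2·(1 − x)^2 vanishes at x = 0 and x = 1, so u ∈ H^1_0(0, 1). Differentiate via the product rule and integrate the resulting polynomials term by term.
  ∫_0^1 u² dx = ∫_0^1 (4*x^8 - 16*x^7 + 24*x^6 - 16*x^5 + 4*x^4) dx. Term by term:
    ∫_0^1 4*x^8 dx = 4/9;  ∫_0^1 -16*x^7 dx = -2;  ∫_0^1 24*x^6 dx = 24/7;
    ∫_0^1 -16*x^5 dx = -8/3;  ∫_0^1 4*x^4 dx = 4/5.
  Sum: 4/9 − 2 + 24/7 − 8/3 + 4/5 = 2/315.
  ∫_0^1 (u')² dx = ∫_0^1 (64*x^6 - 192*x^5 + 208*x^4 - 96*x^3 + 16*x^2) dx. Term by term:
    ∫_0^1 64*x^6 dx = 64/7;  ∫_0^1 -192*x^5 dx = -32;  ∫_0^1 208*x^4 dx = 208/5;
    ∫_0^1 -96*x^3 dx = -24;  ∫_0^1 16*x^2 dx = 16/3.
  Sum: 64/7 − 32 + 208/5 − 24 + 16/3 = 8/105.
∫_0^1 u² dx = 2/315, so ||u||_L² = sqrt(70)/105.
∫_0^1 (u')² dx = 8/105, so ||u'||_L² = 2*sqrt(210)/105.
Ratio ||u||_L² / ||u'||_L² = sqrt(3)/6.
Sharp Poincaré constant on H^1_0(0, 1) is C_P = L/π = 1/π, achieved by sin(π·x).
A polynomial bump cannot attain the sharp Poincaré constant (only the first sine eigenfunction does), so the ratio is strictly less than C_P, consistent with ||u||_L² ≤ C_P ||u'||_L².


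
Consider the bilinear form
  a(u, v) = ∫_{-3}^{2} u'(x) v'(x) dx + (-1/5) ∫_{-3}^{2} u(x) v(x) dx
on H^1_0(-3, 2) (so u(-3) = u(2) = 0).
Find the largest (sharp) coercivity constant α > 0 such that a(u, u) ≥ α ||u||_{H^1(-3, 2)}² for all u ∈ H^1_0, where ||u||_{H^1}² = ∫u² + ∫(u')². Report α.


α = (-5 + π^2)/(π^2 + 25)

Coercivity of a(·,·) on H^1_0(-3, 2) means a(u, u) ≥ α ||u||_{H^1}² for every u ∈ H^1_0.
The interval has length L = 5, and Poincaré/coercivity depend only on L. Here a(u, u) = ∫(u')² + (-1/5)·∫u².
Here c = -1/5 < 0 with |c| < (π/L)² = π^2/25, so coercivity still holds. The condition a(u,u) ≥ α||u||_{H^1}² reads (1−α)∫(u')² ≥ (α−c)∫u². Any admissible α is ≤ 1 (rapidly oscillating u have ∫u²/∫(u')² → 0), and α = 1 would force 0 ≥ (1−c)∫u², impossible since c < 1; so 1−α > 0. By the sharp Poincaré inequality on H^1_0 of an interval of length L, ∫(u')² ≥ (π/L)²∫u² with equality for the first sine mode sin(π(x−x₀)/L) (x₀ the left endpoint), so the inequality holds for all u iff (1−α)(π/L)² ≥ α − c, i.e. α ≤ ((π/L)² + c)/((π/L)² + 1) = (1 + c(L/π)²)/(1 + (L/π)²). (Direct route, valid since c ≤ 0: Poincaré gives c∫u² ≥ c(L/π)²∫(u')², so a(u,u) ≥ (1 + c(L/π)²)∫(u')², while ||u||_{H^1}² ≤ (1 + (L/π)²)∫(u')²; dividing yields the same α.) With (π/L)² = π^2/25 and c = -1/5, the largest admissible constant is α = ((π/L)² + c)/((π/L)² + 1).
Simplifying, α = (-5 + π^2)/(π^2 + 25).


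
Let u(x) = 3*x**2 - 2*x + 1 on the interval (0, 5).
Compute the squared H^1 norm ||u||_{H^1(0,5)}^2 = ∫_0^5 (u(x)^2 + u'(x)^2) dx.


||u||_{H^1}^2 = 16025/3

The H^1 norm (squared) on an interval (0, L) is
  ||u||_{H^1}^2 = ∫_0^L u(x)^2 dx + ∫_0^L u'(x)^2 dx.
Compute u'(x) = 6*x - 2.
Then u(x)^2 = 9*x**4 - 12*x**3 + 10*x**2 - 4*x + 1 and u'(x)^2 = 36*x**2 - 24*x + 4.
Integrate each monomial from 0 to 5 using ∫_0^5 c·x^n dx = c·5^(n+1)/(n+1):
  ∫_0^5 u(x)^2 dx = ∫_0^5 (9*x^4 - 12*x^3 + 10*x^2 - 4*x + 1) dx. Term by term:
    ∫_0^5 9*x^4 dx = 5625;  ∫_0^5 -12*x^3 dx = -1875;  ∫_0^5 10*x^2 dx = 1250/3;
    ∫_0^5 -4*x dx = -50;  ∫_0^5 1 dx = 5.
  Sum: 5625 − 1875 + 1250/3 − 50 + 5 = 12365/3.
  ∫_0^5 u'(x)^2 dx = ∫_0^5 (36*x^2 - 24*x + 4) dx. Term by term:
    ∫_0^5 36*x^2 dx = 1500;  ∫_0^5 -24*x dx = -300;  ∫_0^5 4 dx = 20.
  Sum: 1500 − 300 + 20 = 1220.
Adding: ||u||_{H^1}^2 = 12365/3 + 1220 = 16025/3.


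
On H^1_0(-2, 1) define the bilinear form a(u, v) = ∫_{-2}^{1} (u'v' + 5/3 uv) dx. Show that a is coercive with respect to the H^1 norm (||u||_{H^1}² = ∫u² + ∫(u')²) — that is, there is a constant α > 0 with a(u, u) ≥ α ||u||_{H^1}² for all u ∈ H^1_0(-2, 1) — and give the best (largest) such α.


α = 1

Coercivity of a(·,·) on H^1_0(-2, 1) means a(u, u) ≥ α ||u||_{H^1}² for every u ∈ H^1_0.
The interval has length L = 3, and Poincaré/coercivity depend only on L. Here a(u, u) = ∫(u')² + (5/3)·∫u².
Here c = 5/3 ≥ 1, so a(u,u) = ∫(u')² + c∫u² ≥ ∫(u')² + ∫u² = ||u||_{H^1}², i.e. α = 1 works. No larger α is possible: a(u,u) ≥ α||u||_{H^1}² means (1−α)∫(u')² ≥ (α−c)∫u², and for the modes u_n = sin(nπ(x−x₀)/L) (x₀ the left endpoint) one has ∫u_n²/∫(u_n')² = (L/(nπ))² → 0, so a(u_n,u_n)/||u_n||_{H^1}² → 1. Hence the optimal constant is α = 1.
Therefore α = 1.


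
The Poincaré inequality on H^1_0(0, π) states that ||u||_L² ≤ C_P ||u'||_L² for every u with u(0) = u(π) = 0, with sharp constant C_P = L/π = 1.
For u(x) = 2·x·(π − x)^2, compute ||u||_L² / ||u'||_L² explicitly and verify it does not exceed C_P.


||u||_L² / ||u'||_L² = sqrt(14)*π/14 < C_P = 1.

u(x) = 2·x·(π − x)^2, so u'(x) = 2*(x - π)*(3*x - π).
u(x) = 2·x·(π − x)^2 vanishes at x = 0 and x = π, so u ∈ H^1_0(0, π). Differentiate via the product rule and integrate the resulting polynomials term by term.
  ∫_0^π u² dx = ∫_0^π (4*x^6 - 16*π*x^5 + 24*π^2*x^4 - 16*π^3*x^3 + 4*π^4*x^2) dx. Term by term:
    ∫_0^π 4*x^6 dx = 4*π^7/7;  ∫_0^π -16*π*x^5 dx = -8*π^7/3;  ∫_0^π 24*π^2*x^4 dx = 24*π^7/5;
    ∫_0^π -16*π^3*x^3 dx = -4*π^7;  ∫_0^π 4*π^4*x^2 dx = 4*π^7/3.
  Sum: 4*π^7/7 − 8*π^7/3 + 24*π^7/5 − 4*π^7 + 4*π^7/3 = 4*π^7/105.
  ∫_0^π (u')² dx = ∫_0^π (36*x^4 - 96*π*x^3 + 88*π^2*x^2 - 32*π^3*x + 4*π^4) dx. Term by term:
    ∫_0^π 36*x^4 dx = 36*π^5/5;  ∫_0^π -96*π*x^3 dx = -24*π^5;  ∫_0^π 88*π^2*x^2 dx = 88*π^5/3;
    ∫_0^π -32*π^3*x dx = -16*π^5;  ∫_0^π 4*π^4 dx = 4*π^5.
  Sum: 36*π^5/5 − 24*π^5 + 88*π^5/3 − 16*π^5 + 4*π^5 = 8*π^5/15.
∫_0^π u² dx = 4*π^7/105, so ||u||_L² = 2*sqrt(105)*π^(7/2)/105.
∫_0^π (u')² dx = 8*π^5/15, so ||u'||_L² = 2*sqrt(30)*π^(5/2)/15.
Ratio ||u||_L² / ||u'||_L² = sqrt(14)*π/14.
Sharp Poincaré constant on H^1_0(0, π) is C_P = L/π = 1, achieved by sin(x).
A polynomial bump cannot attain the sharp Poincaré constant (only the first sine eigenfunction does), so the ratio is strictly less than C_P, consistent with ||u||_L² ≤ C_P ||u'||_L².


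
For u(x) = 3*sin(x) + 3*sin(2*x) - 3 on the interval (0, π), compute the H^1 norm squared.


||u||_{H^1(0,π)}^2 = -36 + 81*π/2

u'(x) = 3*cos(x) + 6*cos(2*x).
Expand u² and (u')² and integrate term by term on (0, π), using: for integers n ≥ 1, ∫_0^π sin²(nx) dx = ∫_0^π cos²(nx) dx = π/2; for n ≠ n', ∫_0^π sin(nx)sin(n'x) dx = ∫_0^π cos(nx)cos(n'x) dx = 0; and by product-to-sum, ∫_0^π sin(nx)cos(n'x) dx = ½∫_0^π [sin((n+n')x) + sin((n−n')x)] dx, which is 0 when n+n' is even and 2n/(n²−n'²) when n+n' is odd (it need not vanish on (0, π)). For the constant mode: ∫_0^π 1 dx = π, ∫_0^π cos(nx) dx = 0, ∫_0^π sin(nx) dx = (1−(−1)^n)/n.
  u² squared terms: (-3)²·∫1 dx = 9·π = 9*π;  (3)²·∫sin(x)² dx = 9·π/2 = 9*π/2;  (3)²·∫sin(2x)² dx = 9·π/2 = 9*π/2.
  u² cross terms: 2·(-3)·(3)·∫1·sin(x) dx = -18·(2) = -36;  2·(-3)·(3)·∫1·sin(2x) dx = -18·(0) = 0;  2·(3)·(3)·∫sin(x)·sin(2x) dx = 18·(0) = 0.
  So ∫_0^π u² dx = 9*π + 9*π/2 + 9*π/2 − 36 + 0 + 0 = -36 + 18*π.
  (u')² squared terms: (3)²·∫cos(x)² dx = 9·π/2 = 9*π/2;  (6)²·∫cos(2x)² dx = 36·π/2 = 18*π.
  (u')² cross terms: 2·(3)·(6)·∫cos(x)·cos(2x) dx = 36·(0) = 0.
  So ∫_0^π (u')² dx = 9*π/2 + 18*π + 0 = 45*π/2.
||u||_{H^1}^2 = (-36 + 18*π) + (45*π/2) = -36 + 81*π/2.


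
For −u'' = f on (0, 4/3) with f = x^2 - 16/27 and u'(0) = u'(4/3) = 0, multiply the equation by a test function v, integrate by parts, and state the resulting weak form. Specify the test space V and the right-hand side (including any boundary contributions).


V = H^1(0, 4/3) (no boundary constraint on v; u is determined up to an additive constant); weak form: ∫_0^4/3 u'v' dx = ∫_0^4/3 (x^2 - 16/27) v dx for all v ∈ V.

Multiply both sides by a test function v and integrate from 0 to 4/3:
  ∫_0^4/3 −u''(x) v(x) dx = ∫_0^4/3 f(x) v(x) dx.
Integrate the LHS by parts once:
  ∫_0^4/3 −u'' v dx = −[u'(x) v(x)]_0^4/3 + ∫_0^4/3 u'(x) v'(x) dx.
Thus ∫_0^4/3 u'(x) v'(x) dx = ∫_0^4/3 f(x) v(x) dx + [u'(x) v(x)]_0^4/3.
Choose V so that boundary terms are either known or forced to vanish.
u has homogeneous Neumann: u'(0) = u'(4/3) = 0. So [u' v]_0^4/3 = 0·v(4/3) − 0·v(0) = 0 for any v; take V = H^1(0, 4/3).
Weak formulation: find u (satisfying any essential BC) such that ∫_0^4/3 u'(x) v'(x) dx = ∫_0^4/3 f v dx for all v ∈ V (homogeneous Neumann, so boundary terms vanish).
Substituting f(x) = x^2 - 16/27, the right-hand side is ∫_0^4/3 (x^2 - 16/27) v dx.
Compatibility check (pure Neumann): taking v ≡ 1 ∈ V gives 0 = ∫_0^4/3 f dx + (0) − (0), i.e. ∫_0^4/3 f dx must equal u'(0) − u'(4/3) = 0. Indeed ∫_0^4/3 (x^2 - 16/27) dx = 0, so the data are compatible. The solution is then unique only up to an additive constant (fix it e.g. by requiring ∫_0^4/3 u dx = 0).


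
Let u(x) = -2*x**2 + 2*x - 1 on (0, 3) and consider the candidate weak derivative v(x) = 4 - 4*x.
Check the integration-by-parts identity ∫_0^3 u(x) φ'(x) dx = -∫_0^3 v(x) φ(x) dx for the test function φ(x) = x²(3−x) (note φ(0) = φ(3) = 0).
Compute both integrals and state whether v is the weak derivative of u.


LHS = 351/10, RHS = 108/5. No, v is not the weak derivative of u.

u(x) = -2*x**2 + 2*x - 1, classical derivative u'(x) = 2 - 4*x.
φ(x) = x²(3−x), so φ'(x) = 3*x*(2 - x).
Note φ(0) = φ(3) = 0, so the boundary term u·φ vanishes.
LHS = ∫_0^3 u(x) φ'(x) dx = ∫_0^3 (6*x^4 - 18*x^3 + 15*x^2 - 6*x) dx. Term by term:
  ∫_0^3 6*x^4 dx = 1458/5;  ∫_0^3 -18*x^3 dx = -729/2;  ∫_0^3 15*x^2 dx = 135;
  ∫_0^3 -6*x dx = -27.
Sum: 1458/5 − 729/2 + 135 − 27 = 351/10.
So LHS = 351/10.
∫_0^3 v(x) φ(x) dx = ∫_0^3 (4*x^4 - 16*x^3 + 12*x^2) dx. Term by term:
  ∫_0^3 4*x^4 dx = 972/5;  ∫_0^3 -16*x^3 dx = -324;  ∫_0^3 12*x^2 dx = 108.
Sum: 972/5 − 324 + 108 = -108/5.
So RHS = -∫_0^3 v(x) φ(x) dx = 108/5.
LHS − RHS = 27/2 ≠ 0, so the identity fails.
(For a valid weak derivative the identity must hold for EVERY test function, in particular this one. The failure shows v is NOT the weak derivative of u.)
Correct weak derivative would be u'(x) = 2 - 4*x.


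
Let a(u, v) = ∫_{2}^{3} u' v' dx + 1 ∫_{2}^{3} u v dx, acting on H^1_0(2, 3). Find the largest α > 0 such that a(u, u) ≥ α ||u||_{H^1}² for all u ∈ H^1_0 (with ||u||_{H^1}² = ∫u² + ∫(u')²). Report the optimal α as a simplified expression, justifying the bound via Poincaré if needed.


α = 1

Coercivity of a(·,·) on H^1_0(2, 3) means a(u, u) ≥ α ||u||_{H^1}² for every u ∈ H^1_0.
The interval has length L = 1, and Poincaré/coercivity depend only on L. Here a(u, u) = ∫(u')² + (1)·∫u².
Here c = 1 ≥ 1, so a(u,u) = ∫(u')² + c∫u² ≥ ∫(u')² + ∫u² = ||u||_{H^1}², i.e. α = 1 works. No larger α is possible: a(u,u) ≥ α||u||_{H^1}² means (1−α)∫(u')² ≥ (α−c)∫u², and for the modes u_n = sin(nπ(x−x₀)/L) (x₀ the left endpoint) one has ∫u_n²/∫(u_n')² = (L/(nπ))² → 0, so a(u_n,u_n)/||u_n||_{H^1}² → 1. Hence the optimal constant is α = 1.
Therefore α = 1.


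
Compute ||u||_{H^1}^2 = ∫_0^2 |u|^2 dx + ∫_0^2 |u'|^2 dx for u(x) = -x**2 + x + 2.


||u||_{H^1}^2 = 166/15

The H^1 norm (squared) on an interval (0, L) is
  ||u||_{H^1}^2 = ∫_0^L u(x)^2 dx + ∫_0^L u'(x)^2 dx.
Compute u'(x) = 1 - 2*x.
Then u(x)^2 = x**4 - 2*x**3 - 3*x**2 + 4*x + 4 and u'(x)^2 = 4*x**2 - 4*x + 1.
Integrate each monomial from 0 to 2 using ∫_0^2 c·x^n dx = c·2^(n+1)/(n+1):
  ∫_0^2 u(x)^2 dx = ∫_0^2 (x^4 - 2*x^3 - 3*x^2 + 4*x + 4) dx. Term by term:
    ∫_0^2 x^4 dx = 32/5;  ∫_0^2 -2*x^3 dx = -8;  ∫_0^2 -3*x^2 dx = -8;
    ∫_0^2 4*x dx = 8;  ∫_0^2 4 dx = 8.
  Sum: 32/5 − 8 − 8 + 8 + 8 = 32/5.
  ∫_0^2 u'(x)^2 dx = ∫_0^2 (4*x^2 - 4*x + 1) dx. Term by term:
    ∫_0^2 4*x^2 dx = 32/3;  ∫_0^2 -4*x dx = -8;  ∫_0^2 1 dx = 2.
  Sum: 32/3 − 8 + 2 = 14/3.
Adding: ||u||_{H^1}^2 = 32/5 + 14/3 = 166/15.


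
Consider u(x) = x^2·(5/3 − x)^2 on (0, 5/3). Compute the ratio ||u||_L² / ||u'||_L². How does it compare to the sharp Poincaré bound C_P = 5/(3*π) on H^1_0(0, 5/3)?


||u||_L² / ||u'||_L² = 5*sqrt(3)/18 < C_P = 5/(3*π).

u(x) = x^2·(5/3 − x)^2, so u'(x) = 2*x*(3*x - 5)*(6*x - 5)/9.
u(x) = x^2·(5/3 − x)^2 vanishes at x = 0 and x = 5/3, so u ∈ H^1_0(0, 5/3). Differentiate via the product rule and integrate the resulting polynomials term by term.
  ∫_0^5/3 u² dx = ∫_0^5/3 (x^8 - 20*x^7/3 + 50*x^6/3 - 500*x^5/27 + 625*x^4/81) dx. Term by term:
    ∫_0^5/3 x^8 dx = 1953125/177147;  ∫_0^5/3 -20*x^7/3 dx = -1953125/39366;  ∫_0^5/3 50*x^6/3 dx = 3906250/45927;
    ∫_0^5/3 -500*x^5/27 dx = -3906250/59049;  ∫_0^5/3 625*x^4/81 dx = 390625/19683.
  Sum: 1953125/177147 − 1953125/39366 + 3906250/45927 − 3906250/59049 + 390625/19683 = 390625/2480058.
  ∫_0^5/3 (u')² dx = ∫_0^5/3 (16*x^6 - 80*x^5 + 1300*x^4/9 - 1000*x^3/9 + 2500*x^2/81) dx. Term by term:
    ∫_0^5/3 16*x^6 dx = 1250000/15309;  ∫_0^5/3 -80*x^5 dx = -625000/2187;  ∫_0^5/3 1300*x^4/9 dx = 812500/2187;
    ∫_0^5/3 -1000*x^3/9 dx = -156250/729;  ∫_0^5/3 2500*x^2/81 dx = 312500/6561.
  Sum: 1250000/15309 − 625000/2187 + 812500/2187 − 156250/729 + 312500/6561 = 31250/45927.
∫_0^5/3 u² dx = 390625/2480058, so ||u||_L² = 625*sqrt(42)/10206.
∫_0^5/3 (u')² dx = 31250/45927, so ||u'||_L² = 125*sqrt(14)/567.
Ratio ||u||_L² / ||u'||_L² = 5*sqrt(3)/18.
Sharp Poincaré constant on H^1_0(0, 5/3) is C_P = L/π = 5/(3*π), achieved by sin(3*π/5·x).
A polynomial bump cannot attain the sharp Poincaré constant (only the first sine eigenfunction does), so the ratio is strictly less than C_P, consistent with ||u||_L² ≤ C_P ||u'||_L².


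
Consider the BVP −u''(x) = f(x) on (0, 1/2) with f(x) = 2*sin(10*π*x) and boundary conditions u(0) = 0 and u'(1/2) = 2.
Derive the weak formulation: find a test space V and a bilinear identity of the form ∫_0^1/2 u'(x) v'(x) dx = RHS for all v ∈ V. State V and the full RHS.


V = {v ∈ H^1(0, 1/2) : v(0) = 0} (test functions vanish at x = 0 where u is specified); weak form: ∫_0^1/2 u'v' dx = ∫_0^1/2 (2*sin(10*π*x)) v dx + 2·v(1/2) for all v ∈ V.

Multiply both sides by a test function v and integrate from 0 to 1/2:
  ∫_0^1/2 −u''(x) v(x) dx = ∫_0^1/2 f(x) v(x) dx.
Integrate the LHS by parts once:
  ∫_0^1/2 −u'' v dx = −[u'(x) v(x)]_0^1/2 + ∫_0^1/2 u'(x) v'(x) dx.
Thus ∫_0^1/2 u'(x) v'(x) dx = ∫_0^1/2 f(x) v(x) dx + [u'(x) v(x)]_0^1/2.
Choose V so that boundary terms are either known or forced to vanish.
Mixed BC: u(0) = 0 (Dirichlet) and u'(1/2) = 2 (Neumann). Define V = {v ∈ H^1(0, 1/2) : v(0) = 0}. Then [u' v]_0^1/2 = u'(1/2)·v(1/2) − u'(0)·0 = 2·v(1/2).
Weak formulation: find u (satisfying any essential BC) such that ∫_0^1/2 u'(x) v'(x) dx = ∫_0^1/2 f v dx + 2·v(1/2) for all v ∈ V (Dirichlet at 0 absorbed into V; Neumann datum at x = 1/2 contributes the boundary term).
Substituting f(x) = 2*sin(10*π*x), the right-hand side is ∫_0^1/2 (2*sin(10*π*x)) v dx + 2·v(1/2).


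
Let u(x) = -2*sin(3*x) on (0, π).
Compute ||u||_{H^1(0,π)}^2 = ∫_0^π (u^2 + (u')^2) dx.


||u||_{H^1(0,π)}^2 = 20*π

u'(x) = -6*cos(3*x).
Expand u² and (u')² and integrate term by term on (0, π), using: for integers n ≥ 1, ∫_0^π sin²(nx) dx = ∫_0^π cos²(nx) dx = π/2; for n ≠ n', ∫_0^π sin(nx)sin(n'x) dx = ∫_0^π cos(nx)cos(n'x) dx = 0; and by product-to-sum, ∫_0^π sin(nx)cos(n'x) dx = ½∫_0^π [sin((n+n')x) + sin((n−n')x)] dx, which is 0 when n+n' is even and 2n/(n²−n'²) when n+n' is odd (it need not vanish on (0, π)).
  u² squared terms: (-2)²·∫sin(3x)² dx = 4·π/2 = 2*π.
  So ∫_0^π u² dx = 2*π.
  (u')² squared terms: (-6)²·∫cos(3x)² dx = 36·π/2 = 18*π.
  So ∫_0^π (u')² dx = 18*π.
||u||_{H^1}^2 = (2*π) + (18*π) = 20*π.


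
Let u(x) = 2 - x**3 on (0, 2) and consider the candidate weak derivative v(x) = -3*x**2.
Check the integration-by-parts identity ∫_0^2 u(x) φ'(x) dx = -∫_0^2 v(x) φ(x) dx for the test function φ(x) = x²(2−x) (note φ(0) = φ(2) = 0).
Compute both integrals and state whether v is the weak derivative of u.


LHS = 32/5, RHS = 32/5. Yes, v = u' weakly.

u(x) = 2 - x**3, classical derivative u'(x) = -3*x**2.
φ(x) = x²(2−x), so φ'(x) = x*(4 - 3*x).
Note φ(0) = φ(2) = 0, so the boundary term u·φ vanishes.
LHS = ∫_0^2 u(x) φ'(x) dx = ∫_0^2 (3*x^5 - 4*x^4 - 6*x^2 + 8*x) dx. Term by term:
  ∫_0^2 3*x^5 dx = 32;  ∫_0^2 -4*x^4 dx = -128/5;  ∫_0^2 -6*x^2 dx = -16;
  ∫_0^2 8*x dx = 16.
Sum: 32 − 128/5 − 16 + 16 = 32/5.
So LHS = 32/5.
∫_0^2 v(x) φ(x) dx = ∫_0^2 (3*x^5 - 6*x^4) dx. Term by term:
  ∫_0^2 3*x^5 dx = 32;  ∫_0^2 -6*x^4 dx = -192/5.
Sum: 32 − 192/5 = -32/5.
So RHS = -∫_0^2 v(x) φ(x) dx = 32/5.
LHS = RHS, so the identity holds for this test φ.
Moreover u is smooth here and v(x) = u'(x) = -3*x**2 pointwise, so the identity holds for every test function. Hence v is the weak derivative of u.


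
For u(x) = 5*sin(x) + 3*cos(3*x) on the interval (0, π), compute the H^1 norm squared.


||u||_{H^1(0,π)}^2 = 70*π

u'(x) = -9*sin(3*x) + 5*cos(x).
Expand u² and (u')² and integrate term by term on (0, π), using: for integers n ≥ 1, ∫_0^π sin²(nx) dx = ∫_0^π cos²(nx) dx = π/2; for n ≠ n', ∫_0^π sin(nx)sin(n'x) dx = ∫_0^π cos(nx)cos(n'x) dx = 0; and by product-to-sum, ∫_0^π sin(nx)cos(n'x) dx = ½∫_0^π [sin((n+n')x) + sin((n−n')x)] dx, which is 0 when n+n' is even and 2n/(n²−n'²) when n+n' is odd (it need not vanish on (0, π)).
  u² squared terms: (3)²·∫cos(3x)² dx = 9·π/2 = 9*π/2;  (5)²·∫sin(x)² dx = 25·π/2 = 25*π/2.
  u² cross terms: 2·(3)·(5)·∫cos(3x)·sin(x) dx = 30·(0) = 0.
  So ∫_0^π u² dx = 9*π/2 + 25*π/2 + 0 = 17*π.
  (u')² squared terms: (-9)²·∫sin(3x)² dx = 81·π/2 = 81*π/2;  (5)²·∫cos(x)² dx = 25·π/2 = 25*π/2.
  (u')² cross terms: 2·(-9)·(5)·∫sin(3x)·cos(x) dx = -90·(0) = 0.
  So ∫_0^π (u')² dx = 81*π/2 + 25*π/2 + 0 = 53*π.
||u||_{H^1}^2 = (17*π) + (53*π) = 70*π.


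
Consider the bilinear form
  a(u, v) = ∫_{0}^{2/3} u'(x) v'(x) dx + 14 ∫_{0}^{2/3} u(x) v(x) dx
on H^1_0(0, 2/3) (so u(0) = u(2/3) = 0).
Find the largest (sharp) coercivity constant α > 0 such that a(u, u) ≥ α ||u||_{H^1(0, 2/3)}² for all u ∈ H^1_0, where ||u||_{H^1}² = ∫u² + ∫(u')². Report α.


α = 1

Coercivity of a(·,·) on H^1_0(0, 2/3) means a(u, u) ≥ α ||u||_{H^1}² for every u ∈ H^1_0.
The interval has length L = 2/3, and Poincaré/coercivity depend only on L. Here a(u, u) = ∫(u')² + (14)·∫u².
Here c = 14 ≥ 1, so a(u,u) = ∫(u')² + c∫u² ≥ ∫(u')² + ∫u² = ||u||_{H^1}², i.e. α = 1 works. No larger α is possible: a(u,u) ≥ α||u||_{H^1}² means (1−α)∫(u')² ≥ (α−c)∫u², and for the modes u_n = sin(nπ(x−x₀)/L) (x₀ the left endpoint) one has ∫u_n²/∫(u_n')² = (L/(nπ))² → 0, so a(u_n,u_n)/||u_n||_{H^1}² → 1. Hence the optimal constant is α = 1.
Therefore α = 1.


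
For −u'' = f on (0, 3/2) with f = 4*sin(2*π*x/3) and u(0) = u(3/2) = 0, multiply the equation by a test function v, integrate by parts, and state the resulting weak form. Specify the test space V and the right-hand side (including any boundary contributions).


V = H^1_0(0, 3/2) (so v(0) = v(3/2) = 0); weak form: ∫_0^3/2 u'v' dx = ∫_0^3/2 (4*sin(2*π*x/3)) v dx for all v ∈ V.

Multiply both sides by a test function v and integrate from 0 to 3/2:
  ∫_0^3/2 −u''(x) v(x) dx = ∫_0^3/2 f(x) v(x) dx.
Integrate the LHS by parts once:
  ∫_0^3/2 −u'' v dx = −[u'(x) v(x)]_0^3/2 + ∫_0^3/2 u'(x) v'(x) dx.
Thus ∫_0^3/2 u'(x) v'(x) dx = ∫_0^3/2 f(x) v(x) dx + [u'(x) v(x)]_0^3/2.
Choose V so that boundary terms are either known or forced to vanish.
u is Dirichlet: u(0) = u(3/2) = 0. Let V = H^1_0(0, 3/2); then v(0) = v(3/2) = 0, and [u' v]_0^3/2 = 0.
Weak formulation: find u (satisfying any essential BC) such that ∫_0^3/2 u'(x) v'(x) dx = ∫_0^3/2 f v dx for all v ∈ V.
Substituting f(x) = 4*sin(2*π*x/3), the right-hand side is ∫_0^3/2 (4*sin(2*π*x/3)) v dx.


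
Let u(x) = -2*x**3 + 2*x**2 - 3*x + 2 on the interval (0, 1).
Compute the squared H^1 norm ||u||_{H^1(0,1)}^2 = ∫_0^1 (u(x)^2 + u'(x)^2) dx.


||u||_{H^1}^2 = 1117/105

The H^1 norm (squared) on an interval (0, L) is
  ||u||_{H^1}^2 = ∫_0^L u(x)^2 dx + ∫_0^L u'(x)^2 dx.
Compute u'(x) = -6*x**2 + 4*x - 3.
Then u(x)^2 = 4*x**6 - 8*x**5 + 16*x**4 - 20*x**3 + 17*x**2 - 12*x + 4 and u'(x)^2 = 36*x**4 - 48*x**3 + 52*x**2 - 24*x + 9.
Integrate each monomial from 0 to 1 using ∫_0^1 c·x^n dx = c·1^(n+1)/(n+1):
  ∫_0^1 u(x)^2 dx = ∫_0^1 (4*x^6 - 8*x^5 + 16*x^4 - 20*x^3 + 17*x^2 - 12*x + 4) dx. Term by term:
    ∫_0^1 4*x^6 dx = 4/7;  ∫_0^1 -8*x^5 dx = -4/3;  ∫_0^1 16*x^4 dx = 16/5;
    ∫_0^1 -20*x^3 dx = -5;  ∫_0^1 17*x^2 dx = 17/3;  ∫_0^1 -12*x dx = -6;
    ∫_0^1 4 dx = 4.
  Sum: 4/7 − 4/3 + 16/5 − 5 + 17/3 − 6 + 4 = 116/105.
  ∫_0^1 u'(x)^2 dx = ∫_0^1 (36*x^4 - 48*x^3 + 52*x^2 - 24*x + 9) dx. Term by term:
    ∫_0^1 36*x^4 dx = 36/5;  ∫_0^1 -48*x^3 dx = -12;  ∫_0^1 52*x^2 dx = 52/3;
    ∫_0^1 -24*x dx = -12;  ∫_0^1 9 dx = 9.
  Sum: 36/5 − 12 + 52/3 − 12 + 9 = 143/15.
Adding: ||u||_{H^1}^2 = 116/105 + 143/15 = 1117/105.


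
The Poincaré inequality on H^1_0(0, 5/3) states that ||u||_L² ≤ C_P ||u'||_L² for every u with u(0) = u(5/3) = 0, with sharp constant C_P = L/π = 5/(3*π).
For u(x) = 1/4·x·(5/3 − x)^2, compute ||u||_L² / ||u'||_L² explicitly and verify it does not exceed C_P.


||u||_L² / ||u'||_L² = 5*sqrt(14)/42 < C_P = 5/(3*π).

u(x) = 1/4·x·(5/3 − x)^2, so u'(x) = (3*x - 5)*(9*x - 5)/36.
u(x) = 1/4·x·(5/3 − x)^2 vanishes at x = 0 and x = 5/3, so u ∈ H^1_0(0, 5/3). Differentiate via the product rule and integrate the resulting polynomials term by term.
  ∫_0^5/3 u² dx = ∫_0^5/3 (x^6/16 - 5*x^5/12 + 25*x^4/24 - 125*x^3/108 + 625*x^2/1296) dx. Term by term:
    ∫_0^5/3 x^6/16 dx = 78125/244944;  ∫_0^5/3 -5*x^5/12 dx = -78125/52488;  ∫_0^5/3 25*x^4/24 dx = 15625/5832;
    ∫_0^5/3 -125*x^3/108 dx = -78125/34992;  ∫_0^5/3 625*x^2/1296 dx = 78125/104976.
  Sum: 78125/244944 − 78125/52488 + 15625/5832 − 78125/34992 + 78125/104976 = 15625/734832.
  ∫_0^5/3 (u')² dx = ∫_0^5/3 (9*x^4/16 - 5*x^3/2 + 275*x^2/72 - 125*x/54 + 625/1296) dx. Term by term:
    ∫_0^5/3 9*x^4/16 dx = 625/432;  ∫_0^5/3 -5*x^3/2 dx = -3125/648;  ∫_0^5/3 275*x^2/72 dx = 34375/5832;
    ∫_0^5/3 -125*x/54 dx = -3125/972;  ∫_0^5/3 625/1296 dx = 3125/3888.
  Sum: 625/432 − 3125/648 + 34375/5832 − 3125/972 + 3125/3888 = 625/5832.
∫_0^5/3 u² dx = 15625/734832, so ||u||_L² = 125*sqrt(7)/2268.
∫_0^5/3 (u')² dx = 625/5832, so ||u'||_L² = 25*sqrt(2)/108.
Ratio ||u||_L² / ||u'||_L² = 5*sqrt(14)/42.
Sharp Poincaré constant on H^1_0(0, 5/3) is C_P = L/π = 5/(3*π), achieved by sin(3*π/5·x).
A polynomial bump cannot attain the sharp Poincaré constant (only the first sine eigenfunction does), so the ratio is strictly less than C_P, consistent with ||u||_L² ≤ C_P ||u'||_L².
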